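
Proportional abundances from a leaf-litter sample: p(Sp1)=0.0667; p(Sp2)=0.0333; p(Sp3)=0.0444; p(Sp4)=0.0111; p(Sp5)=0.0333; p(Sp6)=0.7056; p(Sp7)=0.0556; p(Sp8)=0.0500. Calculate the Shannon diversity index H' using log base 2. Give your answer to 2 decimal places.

Each pᵢ log₂ pᵢ term (working shown to 4 dp, full precision carried): 0.0667×(-3.9062)=-0.2605, 0.0333×(-4.9083)=-0.1634, 0.0444×(-4.4933)=-0.1995, 0.0111×(-6.4933)=-0.0721, 0.0333×(-4.9083)=-0.1634, 0.7056×(-0.5031)=-0.3550, 0.0556×(-4.1688)=-0.2318, 0.05×(-4.3219)=-0.2161.
Sum = -1.6619, so H' = 1.66.

1.66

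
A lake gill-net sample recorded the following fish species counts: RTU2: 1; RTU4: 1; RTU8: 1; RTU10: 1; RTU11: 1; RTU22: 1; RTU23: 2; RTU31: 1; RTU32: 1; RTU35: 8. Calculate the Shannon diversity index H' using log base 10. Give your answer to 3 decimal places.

0.820

Total N = 1+1+1+1+1+1+2+1+1+8 = 18, so the proportions are 0.05556, 0.05556, 0.05556, 0.05556, 0.05556, 0.05556, 0.11111, 0.05556, 0.05556, 0.44444 (working shown to 5 dp, full precision carried).
Each pᵢ log₁₀ pᵢ term: 0.05556×(-1.25527)=-0.06974, 0.05556×(-1.25527)=-0.06974, 0.05556×(-1.25527)=-0.06974, 0.05556×(-1.25527)=-0.06974, 0.05556×(-1.25527)=-0.06974, 0.05556×(-1.25527)=-0.06974, 0.11111×(-0.95424)=-0.10603, 0.05556×(-1.25527)=-0.06974, 0.05556×(-1.25527)=-0.06974, 0.44444×(-0.35218)=-0.15653.
Sum = -0.82045, so H' = 0.820.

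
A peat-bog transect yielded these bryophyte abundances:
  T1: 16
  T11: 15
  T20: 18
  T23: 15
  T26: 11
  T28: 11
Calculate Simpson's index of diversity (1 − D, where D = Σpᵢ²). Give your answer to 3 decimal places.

Total N = 16+15+18+15+11+11 = 86, so the proportions are 0.18605, 0.17442, 0.2093, 0.17442, 0.12791, 0.12791 (working shown to 5 dp, full precision carried).
D = 0.18605² + 0.17442² + 0.2093² + 0.17442² + 0.12791² + 0.12791² = 0.03461 + 0.03042 + 0.04381 + 0.03042 + 0.01636 + 0.01636 = 0.17198.
So 1 − D = 0.82802, i.e. 0.828 to 3 decimal places.

0.828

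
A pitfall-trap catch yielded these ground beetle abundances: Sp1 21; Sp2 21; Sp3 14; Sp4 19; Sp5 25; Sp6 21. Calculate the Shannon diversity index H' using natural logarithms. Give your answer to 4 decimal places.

Total N = 21+21+14+19+25+21 = 121, so the proportions are 0.173554, 0.173554, 0.115702, 0.157025, 0.206612, 0.173554 (working shown to 6 dp, full precision carried).
Each pᵢ ln pᵢ term: 0.173554×(-1.751268)=-0.303939, 0.173554×(-1.751268)=-0.303939, 0.115702×(-2.156733)=-0.249539, 0.157025×(-1.851352)=-0.290708, 0.206612×(-1.576915)=-0.325809, 0.173554×(-1.751268)=-0.303939.
Sum = -1.777874, so H' = 1.7779.

1.7779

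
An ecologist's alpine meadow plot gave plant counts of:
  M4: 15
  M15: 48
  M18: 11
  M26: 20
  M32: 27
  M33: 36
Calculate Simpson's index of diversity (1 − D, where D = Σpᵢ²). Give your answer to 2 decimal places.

Total N = 15+48+11+20+27+36 = 157, so the proportions are 0.0955, 0.3057, 0.0701, 0.1274, 0.172, 0.2293 (working shown to 4 dp, full precision carried).
D = 0.0955² + 0.3057² + 0.0701² + 0.1274² + 0.172² + 0.2293² = 0.0091 + 0.0935 + 0.0049 + 0.0162 + 0.0296 + 0.0526 = 0.2059.
So 1 − D = 0.7941, i.e. 0.79 to 2 decimal places.

0.79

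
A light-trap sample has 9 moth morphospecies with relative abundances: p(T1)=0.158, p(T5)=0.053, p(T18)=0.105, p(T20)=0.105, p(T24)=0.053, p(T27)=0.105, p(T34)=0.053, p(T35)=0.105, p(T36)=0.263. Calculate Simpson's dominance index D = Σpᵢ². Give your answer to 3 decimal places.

D = 0.158² + 0.053² + 0.105² + 0.105² + 0.053² + 0.105² + 0.053² + 0.105² + 0.263² = 0.02496 + 0.00281 + 0.01102 + 0.01102 + 0.00281 + 0.01102 + 0.00281 + 0.01102 + 0.06917 = 0.14666 (working shown to 5 dp, full precision carried).
To 3 decimal places, D = 0.147.

0.147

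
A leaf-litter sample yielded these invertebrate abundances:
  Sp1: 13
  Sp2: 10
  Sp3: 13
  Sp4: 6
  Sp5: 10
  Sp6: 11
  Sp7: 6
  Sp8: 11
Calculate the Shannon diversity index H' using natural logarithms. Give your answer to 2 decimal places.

Total N = 13+10+13+6+10+11+6+11 = 80, so the proportions are 0.1625, 0.125, 0.1625, 0.075, 0.125, 0.1375, 0.075, 0.1375 (working shown to 4 dp, full precision carried).
Each pᵢ ln pᵢ term: 0.1625×(-1.8171)=-0.2953, 0.125×(-2.0794)=-0.2599, 0.1625×(-1.8171)=-0.2953, 0.075×(-2.5903)=-0.1943, 0.125×(-2.0794)=-0.2599, 0.1375×(-1.9841)=-0.2728, 0.075×(-2.5903)=-0.1943, 0.1375×(-1.9841)=-0.2728.
Sum = -2.0446, so H' = 2.04.

2.04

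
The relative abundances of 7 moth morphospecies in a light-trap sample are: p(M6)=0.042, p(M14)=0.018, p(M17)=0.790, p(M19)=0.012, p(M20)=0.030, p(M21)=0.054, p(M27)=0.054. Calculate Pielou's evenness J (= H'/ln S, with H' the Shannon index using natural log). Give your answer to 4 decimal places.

H' = −Σ pᵢ ln pᵢ = −((-0.133144) + (-0.072313) + (-0.186221) + (-0.053074) + (-0.105197) + (-0.157614) + (-0.157614)) = 0.865175 (working shown to 6 dp, full precision carried).
With S = 7 species, ln S = 1.945910, so J = 0.865175/1.945910 = 0.444612, i.e. 0.4446 to 4 decimal places.

0.4446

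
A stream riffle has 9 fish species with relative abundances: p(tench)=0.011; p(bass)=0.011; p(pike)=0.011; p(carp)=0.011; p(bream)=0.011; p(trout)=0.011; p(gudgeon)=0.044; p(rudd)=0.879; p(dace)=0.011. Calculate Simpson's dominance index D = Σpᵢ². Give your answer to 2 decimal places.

0.78

D = 0.011² + 0.011² + 0.011² + 0.011² + 0.011² + 0.011² + 0.044² + 0.879² + 0.011² = 0.0001 + 0.0001 + 0.0001 + 0.0001 + 0.0001 + 0.0001 + 0.0019 + 0.7726 + 0.0001 = 0.7754 (working shown to 4 dp, full precision carried).
To 2 decimal places, D = 0.78.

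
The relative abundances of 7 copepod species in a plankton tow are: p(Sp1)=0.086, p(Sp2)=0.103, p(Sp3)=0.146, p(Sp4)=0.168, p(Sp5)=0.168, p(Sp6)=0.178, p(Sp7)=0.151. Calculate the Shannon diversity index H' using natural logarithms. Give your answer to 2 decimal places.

1.92

Each pᵢ ln pᵢ term (working shown to 4 dp, full precision carried): 0.086×(-2.4534)=-0.2110, 0.103×(-2.2730)=-0.2341, 0.146×(-1.9241)=-0.2809, 0.168×(-1.7838)=-0.2997, 0.168×(-1.7838)=-0.2997, 0.178×(-1.7260)=-0.3072, 0.151×(-1.8905)=-0.2855.
Sum = -1.9181, so H' = 1.92.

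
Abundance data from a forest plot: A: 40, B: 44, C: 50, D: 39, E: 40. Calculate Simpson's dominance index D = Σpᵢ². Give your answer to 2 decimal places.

0.20

Total N = 40+44+50+39+40 = 213, so the proportions are 0.1878, 0.2066, 0.2347, 0.1831, 0.1878 (working shown to 4 dp, full precision carried).
D = 0.1878² + 0.2066² + 0.2347² + 0.1831² + 0.1878² = 0.0353 + 0.0427 + 0.0551 + 0.0335 + 0.0353 = 0.2018.
To 2 decimal places, D = 0.20.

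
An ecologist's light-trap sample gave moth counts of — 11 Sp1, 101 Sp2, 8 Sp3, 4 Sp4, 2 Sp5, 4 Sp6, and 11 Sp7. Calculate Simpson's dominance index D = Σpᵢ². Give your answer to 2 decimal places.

Total N = 11+101+8+4+2+4+11 = 141, so the proportions are 0.078, 0.7163, 0.0567, 0.0284, 0.0142, 0.0284, 0.078 (working shown to 4 dp, full precision carried).
D = 0.078² + 0.7163² + 0.0567² + 0.0284² + 0.0142² + 0.0284² + 0.078² = 0.0061 + 0.5131 + 0.0032 + 0.0008 + 0.0002 + 0.0008 + 0.0061 = 0.5303.
To 2 decimal places, D = 0.53.

0.53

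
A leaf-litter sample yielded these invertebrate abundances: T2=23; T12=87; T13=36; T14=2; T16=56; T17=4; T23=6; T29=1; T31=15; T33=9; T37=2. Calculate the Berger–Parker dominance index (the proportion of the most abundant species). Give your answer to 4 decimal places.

Total N = 23+87+36+2+56+4+6+1+15+9+2 = 241, so the proportions are 0.095436, 0.360996, 0.149378, 0.008299, 0.232365, 0.016598, 0.024896, 0.004149, 0.062241, 0.037344, 0.008299 (working shown to 6 dp, full precision carried).
The largest proportion is 0.360996, i.e. d = 0.3610 to 4 decimal places.

0.3610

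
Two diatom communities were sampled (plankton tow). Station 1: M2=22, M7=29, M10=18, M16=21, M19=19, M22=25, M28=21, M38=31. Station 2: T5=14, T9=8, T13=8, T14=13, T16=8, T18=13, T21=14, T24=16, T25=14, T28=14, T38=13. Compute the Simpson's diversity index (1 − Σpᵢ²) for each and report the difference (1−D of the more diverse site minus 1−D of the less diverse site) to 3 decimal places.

Station 1: N=186, proportions 0.11828, 0.15591, 0.09677, 0.1129, 0.10215, 0.13441, 0.1129, 0.16667, giving 1−D = 0.87056 (working shown to 5 dp, full precision carried).
Station 2: N=135, proportions 0.1037, 0.05926, 0.05926, 0.0963, 0.05926, 0.0963, 0.1037, 0.11852, 0.1037, 0.1037, 0.0963, giving 1−D = 0.90458.
Difference = |0.87056 − 0.90458| = 0.03402, i.e. 0.034 to 3 decimal places.

0.034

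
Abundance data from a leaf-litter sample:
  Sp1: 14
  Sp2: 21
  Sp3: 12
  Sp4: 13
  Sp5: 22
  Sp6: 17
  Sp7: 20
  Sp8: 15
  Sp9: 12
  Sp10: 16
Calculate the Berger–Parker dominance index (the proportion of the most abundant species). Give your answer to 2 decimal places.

Total N = 14+21+12+13+22+17+20+15+12+16 = 162, so the proportions are 0.0864, 0.1296, 0.0741, 0.0802, 0.1358, 0.1049, 0.1235, 0.0926, 0.0741, 0.0988 (working shown to 4 dp, full precision carried).
The largest proportion is 0.1358, i.e. d = 0.14 to 2 decimal places.

0.14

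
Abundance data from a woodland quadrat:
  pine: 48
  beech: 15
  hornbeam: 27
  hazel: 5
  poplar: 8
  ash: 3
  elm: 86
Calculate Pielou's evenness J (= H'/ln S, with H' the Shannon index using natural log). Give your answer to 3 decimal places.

0.757

Total N = 48+15+27+5+8+3+86 = 192, so the proportions are 0.25, 0.07812, 0.14062, 0.02604, 0.04167, 0.01562, 0.44792 (working shown to 5 dp, full precision carried).
H' = −Σ pᵢ ln pᵢ = −((-0.34657) + (-0.19918) + (-0.27586) + (-0.09500) + (-0.13242) + (-0.06498) + (-0.35974)) = 1.47375.
With S = 7 species, ln S = 1.94591, so J = 1.47375/1.94591 = 0.75736, i.e. 0.757 to 3 decimal places.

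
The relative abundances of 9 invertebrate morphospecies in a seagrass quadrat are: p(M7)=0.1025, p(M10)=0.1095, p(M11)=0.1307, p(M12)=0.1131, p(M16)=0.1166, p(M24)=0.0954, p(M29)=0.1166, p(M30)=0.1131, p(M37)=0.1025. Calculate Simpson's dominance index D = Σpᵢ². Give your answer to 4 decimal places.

0.1120

D = 0.1025² + 0.1095² + 0.1307² + 0.1131² + 0.1166² + 0.0954² + 0.1166² + 0.1131² + 0.1025² = 0.010506 + 0.011990 + 0.017082 + 0.012792 + 0.013596 + 0.009101 + 0.013596 + 0.012792 + 0.010506 = 0.111961 (working shown to 6 dp, full precision carried).
To 4 decimal places, D = 0.1120.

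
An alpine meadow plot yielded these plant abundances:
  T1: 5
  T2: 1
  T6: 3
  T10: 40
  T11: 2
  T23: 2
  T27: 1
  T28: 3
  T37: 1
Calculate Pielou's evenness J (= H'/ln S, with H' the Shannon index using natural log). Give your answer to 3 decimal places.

Total N = 5+1+3+40+2+2+1+3+1 = 58, so the proportions are 0.08621, 0.01724, 0.05172, 0.68966, 0.03448, 0.03448, 0.01724, 0.05172, 0.01724 (working shown to 5 dp, full precision carried).
H' = −Σ pᵢ ln pᵢ = −((-0.21129) + (-0.07001) + (-0.15320) + (-0.25625) + (-0.11611) + (-0.11611) + (-0.07001) + (-0.15320) + (-0.07001)) = 1.21619.
With S = 9 species, ln S = 2.19722, so J = 1.21619/2.19722 = 0.55351, i.e. 0.554 to 3 decimal places.

0.554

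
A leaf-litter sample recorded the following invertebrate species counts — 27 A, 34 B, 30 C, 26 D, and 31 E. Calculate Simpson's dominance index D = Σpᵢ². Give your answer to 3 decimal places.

Total N = 27+34+30+26+31 = 148, so the proportions are 0.18243, 0.22973, 0.2027, 0.17568, 0.20946 (working shown to 5 dp, full precision carried).
D = 0.18243² + 0.22973² + 0.2027² + 0.17568² + 0.20946² = 0.03328 + 0.05278 + 0.04109 + 0.03086 + 0.04387 = 0.20188.
To 3 decimal places, D = 0.202.

0.202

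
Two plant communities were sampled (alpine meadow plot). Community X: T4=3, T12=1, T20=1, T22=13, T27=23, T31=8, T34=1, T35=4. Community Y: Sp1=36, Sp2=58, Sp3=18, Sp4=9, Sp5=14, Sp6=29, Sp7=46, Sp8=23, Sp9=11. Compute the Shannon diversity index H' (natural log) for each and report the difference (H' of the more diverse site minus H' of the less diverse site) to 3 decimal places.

Community X: N=54, proportions 0.05556, 0.01852, 0.01852, 0.24074, 0.42593, 0.14815, 0.01852, 0.07407, giving H' = 1.56422 (working shown to 5 dp, full precision carried).
Community Y: N=244, proportions 0.14754, 0.2377, 0.07377, 0.03689, 0.05738, 0.11885, 0.18852, 0.09426, 0.04508, giving H' = 2.03191.
Difference = |1.56422 − 2.03191| = 0.46769, i.e. 0.468 to 3 decimal places.

0.468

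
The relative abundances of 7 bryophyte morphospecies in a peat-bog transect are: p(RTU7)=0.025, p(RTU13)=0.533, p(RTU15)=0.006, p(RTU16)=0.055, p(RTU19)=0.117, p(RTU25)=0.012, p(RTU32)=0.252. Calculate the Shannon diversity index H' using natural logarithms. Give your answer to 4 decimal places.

1.2693

Each pᵢ ln pᵢ term (working shown to 6 dp, full precision carried): 0.025×(-3.688879)=-0.092222, 0.533×(-0.629234)=-0.335382, 0.006×(-5.115996)=-0.030696, 0.055×(-2.900422)=-0.159523, 0.117×(-2.145581)=-0.251033, 0.012×(-4.422849)=-0.053074, 0.252×(-1.378326)=-0.347338.
Sum = -1.269268, so H' = 1.2693.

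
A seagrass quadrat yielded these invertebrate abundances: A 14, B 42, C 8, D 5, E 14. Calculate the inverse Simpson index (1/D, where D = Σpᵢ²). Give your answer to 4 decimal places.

Total N = 14+42+8+5+14 = 83, so the proportions are 0.1686747, 0.5060241, 0.0963855, 0.060241, 0.1686747 (working shown to 7 dp, full precision carried).
D = 0.1686747² + 0.5060241² + 0.0963855² + 0.060241² + 0.1686747² = 0.0284512 + 0.2560604 + 0.0092902 + 0.0036290 + 0.0284512 = 0.3258818.
So 1/D = 3.068597, i.e. 3.0686 to 4 decimal places.

3.0686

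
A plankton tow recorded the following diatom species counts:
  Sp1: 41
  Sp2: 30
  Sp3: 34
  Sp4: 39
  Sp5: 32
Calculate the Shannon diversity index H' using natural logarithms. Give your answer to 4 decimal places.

1.6025

Total N = 41+30+34+39+32 = 176, so the proportions are 0.232955, 0.170455, 0.193182, 0.221591, 0.181818 (working shown to 6 dp, full precision carried).
Each pᵢ ln pᵢ term: 0.232955×(-1.456912)=-0.339394, 0.170455×(-1.769287)=-0.301583, 0.193182×(-1.644123)=-0.317615, 0.221591×(-1.506922)=-0.333920, 0.181818×(-1.704748)=-0.309954.
Sum = -1.602466, so H' = 1.6025.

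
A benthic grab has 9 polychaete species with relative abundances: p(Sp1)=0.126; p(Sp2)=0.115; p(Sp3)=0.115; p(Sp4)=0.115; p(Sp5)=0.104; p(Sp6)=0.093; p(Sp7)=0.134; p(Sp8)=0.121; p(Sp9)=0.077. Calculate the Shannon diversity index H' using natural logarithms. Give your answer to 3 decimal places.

Each pᵢ ln pᵢ term (working shown to 5 dp, full precision carried): 0.126×(-2.07147)=-0.26101, 0.115×(-2.16282)=-0.24872, 0.115×(-2.16282)=-0.24872, 0.115×(-2.16282)=-0.24872, 0.104×(-2.26336)=-0.23539, 0.093×(-2.37516)=-0.22089, 0.134×(-2.00992)=-0.26933, 0.121×(-2.11196)=-0.25555, 0.077×(-2.56395)=-0.19742.
Sum = -2.18576, so H' = 2.186.

2.186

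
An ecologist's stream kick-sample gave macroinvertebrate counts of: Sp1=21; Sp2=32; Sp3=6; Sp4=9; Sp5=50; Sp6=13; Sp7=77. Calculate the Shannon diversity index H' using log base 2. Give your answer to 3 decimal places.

2.368

Total N = 21+32+6+9+50+13+77 = 208, so the proportions are 0.10096, 0.15385, 0.02885, 0.04327, 0.24038, 0.0625, 0.37019 (working shown to 5 dp, full precision carried).
Each pᵢ log₂ pᵢ term: 0.10096×(-3.30812)=-0.33399, 0.15385×(-2.70044)=-0.41545, 0.02885×(-5.11548)=-0.14756, 0.04327×(-4.53051)=-0.19603, 0.24038×(-2.05658)=-0.49437, 0.0625×(-4.00000)=-0.25000, 0.37019×(-1.43365)=-0.53073.
Sum = -2.36814, so H' = 2.368.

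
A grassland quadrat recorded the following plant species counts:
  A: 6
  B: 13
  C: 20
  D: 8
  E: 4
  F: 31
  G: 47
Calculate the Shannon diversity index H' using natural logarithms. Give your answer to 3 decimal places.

Total N = 6+13+20+8+4+31+47 = 129, so the proportions are 0.04651, 0.10078, 0.15504, 0.06202, 0.03101, 0.24031, 0.36434 (working shown to 5 dp, full precision carried).
Each pᵢ ln pᵢ term: 0.04651×(-3.06805)=-0.14270, 0.10078×(-2.29486)=-0.23127, 0.15504×(-1.86408)=-0.28900, 0.06202×(-2.78037)=-0.17243, 0.03101×(-3.47352)=-0.10771, 0.24031×(-1.42583)=-0.34264, 0.36434×(-1.00966)=-0.36786.
Sum = -1.65360, so H' = 1.654.

1.654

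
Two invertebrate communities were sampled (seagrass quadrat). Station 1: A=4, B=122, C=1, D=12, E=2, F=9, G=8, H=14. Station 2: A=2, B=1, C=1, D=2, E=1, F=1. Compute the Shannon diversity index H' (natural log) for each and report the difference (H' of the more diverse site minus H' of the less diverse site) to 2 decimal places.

0.63

Station 1: N=172, proportions 0.02326, 0.7093, 0.00581, 0.06977, 0.01163, 0.05233, 0.04651, 0.0814, giving H' = 1.09983 (working shown to 5 dp, full precision carried).
Station 2: N=8, proportions 0.25, 0.125, 0.125, 0.25, 0.125, 0.125, giving H' = 1.73287.
Difference = |1.09983 − 1.73287| = 0.63304, i.e. 0.63 to 2 decimal places.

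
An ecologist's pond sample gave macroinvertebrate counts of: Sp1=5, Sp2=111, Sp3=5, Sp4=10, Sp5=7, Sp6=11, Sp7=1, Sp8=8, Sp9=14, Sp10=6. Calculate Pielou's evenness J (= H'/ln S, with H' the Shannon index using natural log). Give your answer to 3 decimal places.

Total N = 5+111+5+10+7+11+1+8+14+6 = 178, so the proportions are 0.02809, 0.6236, 0.02809, 0.05618, 0.03933, 0.0618, 0.00562, 0.04494, 0.07865, 0.03371 (working shown to 5 dp, full precision carried).
H' = −Σ pᵢ ln pᵢ = −((-0.10035) + (-0.29450) + (-0.10035) + (-0.16175) + (-0.12725) + (-0.17204) + (-0.02911) + (-0.13943) + (-0.19999) + (-0.11427)) = 1.43904.
With S = 10 species, ln S = 2.30259, so J = 1.43904/2.30259 = 0.62497, i.e. 0.625 to 3 decimal places.

0.625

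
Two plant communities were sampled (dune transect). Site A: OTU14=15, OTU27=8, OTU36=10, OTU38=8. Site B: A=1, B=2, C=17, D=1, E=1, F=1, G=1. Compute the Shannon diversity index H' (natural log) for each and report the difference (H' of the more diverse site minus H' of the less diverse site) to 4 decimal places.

0.2363

Site A: N=41, proportions 0.365854, 0.195122, 0.243902, 0.195122, giving H' = 1.349726 (working shown to 6 dp, full precision carried).
Site B: N=24, proportions 0.041667, 0.083333, 0.708333, 0.041667, 0.041667, 0.041667, 0.041667, giving H' = 1.113432.
Difference = |1.349726 − 1.113432| = 0.236294, i.e. 0.2363 to 4 decimal places.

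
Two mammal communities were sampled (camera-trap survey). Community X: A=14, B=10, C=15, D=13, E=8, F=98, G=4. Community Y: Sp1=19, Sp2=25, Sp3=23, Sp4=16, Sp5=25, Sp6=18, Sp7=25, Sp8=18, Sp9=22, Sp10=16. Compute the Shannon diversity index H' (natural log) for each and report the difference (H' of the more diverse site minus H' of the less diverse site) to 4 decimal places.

Community X: N=162, proportions 0.08642, 0.061728, 0.092593, 0.080247, 0.049383, 0.604938, 0.024691, giving H' = 1.350280 (working shown to 6 dp, full precision carried).
Community Y: N=207, proportions 0.091787, 0.120773, 0.111111, 0.077295, 0.120773, 0.086957, 0.120773, 0.086957, 0.10628, 0.077295, giving H' = 2.288006.
Difference = |1.350280 − 2.288006| = 0.937726, i.e. 0.9377 to 4 decimal places.

0.9377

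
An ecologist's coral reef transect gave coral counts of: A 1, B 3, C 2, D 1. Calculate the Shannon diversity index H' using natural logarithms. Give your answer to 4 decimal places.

1.2770

Total N = 1+3+2+1 = 7, so the proportions are 0.142857, 0.428571, 0.285714, 0.142857 (working shown to 6 dp, full precision carried).
Each pᵢ ln pᵢ term: 0.142857×(-1.945910)=-0.277987, 0.428571×(-0.847298)=-0.363128, 0.285714×(-1.252763)=-0.357932, 0.142857×(-1.945910)=-0.277987.
Sum = -1.277034, so H' = 1.2770.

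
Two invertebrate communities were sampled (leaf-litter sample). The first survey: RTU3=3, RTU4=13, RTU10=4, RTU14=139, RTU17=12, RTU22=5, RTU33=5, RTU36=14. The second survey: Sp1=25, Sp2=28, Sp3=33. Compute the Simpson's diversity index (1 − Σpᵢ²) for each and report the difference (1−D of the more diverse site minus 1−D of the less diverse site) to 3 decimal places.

0.186

The first survey: N=195, proportions 0.01538, 0.06667, 0.02051, 0.71282, 0.06154, 0.02564, 0.02564, 0.07179, giving 1−D = 0.47653 (working shown to 5 dp, full precision carried).
The second survey: N=86, proportions 0.2907, 0.32558, 0.38372, giving 1−D = 0.66225.
Difference = |0.47653 − 0.66225| = 0.18572, i.e. 0.186 to 3 decimal places.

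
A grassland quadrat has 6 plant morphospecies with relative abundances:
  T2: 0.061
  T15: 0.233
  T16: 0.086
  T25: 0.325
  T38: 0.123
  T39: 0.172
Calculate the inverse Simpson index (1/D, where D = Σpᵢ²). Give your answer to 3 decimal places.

4.635

D = 0.061² + 0.233² + 0.086² + 0.325² + 0.123² + 0.172² = 0.0037210 + 0.0542890 + 0.0073960 + 0.1056250 + 0.0151290 + 0.0295840 = 0.2157440 (working shown to 7 dp, full precision carried).
So 1/D = 4.63512, i.e. 4.635 to 3 decimal places.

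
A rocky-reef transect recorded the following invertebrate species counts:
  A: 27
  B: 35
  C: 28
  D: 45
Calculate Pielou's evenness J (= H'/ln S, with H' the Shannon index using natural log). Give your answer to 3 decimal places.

Total N = 27+35+28+45 = 135, so the proportions are 0.2, 0.25926, 0.20741, 0.33333 (working shown to 5 dp, full precision carried).
H' = −Σ pᵢ ln pᵢ = −((-0.32189) + (-0.34998) + (-0.32627) + (-0.36620)) = 1.36434.
With S = 4 species, ln S = 1.38629, so J = 1.36434/1.38629 = 0.98416, i.e. 0.984 to 3 decimal places.

0.984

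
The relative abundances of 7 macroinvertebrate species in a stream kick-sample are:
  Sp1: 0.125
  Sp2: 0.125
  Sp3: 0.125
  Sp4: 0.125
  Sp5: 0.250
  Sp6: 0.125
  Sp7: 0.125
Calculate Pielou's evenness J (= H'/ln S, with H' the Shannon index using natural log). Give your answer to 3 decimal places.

H' = −Σ pᵢ ln pᵢ = −((-0.25993) + (-0.25993) + (-0.25993) + (-0.25993) + (-0.34657) + (-0.25993) + (-0.25993)) = 1.90615 (working shown to 5 dp, full precision carried).
With S = 7 species, ln S = 1.94591, so J = 1.90615/1.94591 = 0.97957, i.e. 0.980 to 3 decimal places.

0.980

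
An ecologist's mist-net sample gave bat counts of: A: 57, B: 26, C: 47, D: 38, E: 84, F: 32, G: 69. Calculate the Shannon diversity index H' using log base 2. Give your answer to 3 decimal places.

2.703

Total N = 57+26+47+38+84+32+69 = 353, so the proportions are 0.16147, 0.07365, 0.13314, 0.10765, 0.23796, 0.09065, 0.19547 (working shown to 5 dp, full precision carried).
Each pᵢ log₂ pᵢ term: 0.16147×(-2.63063)=-0.42478, 0.07365×(-3.76308)=-0.27717, 0.13314×(-2.90894)=-0.38731, 0.10765×(-3.21560)=-0.34615, 0.23796×(-2.07121)=-0.49287, 0.09065×(-3.46352)=-0.31397, 0.19547×(-2.35500)=-0.46033.
Sum = -2.70257, so H' = 2.703.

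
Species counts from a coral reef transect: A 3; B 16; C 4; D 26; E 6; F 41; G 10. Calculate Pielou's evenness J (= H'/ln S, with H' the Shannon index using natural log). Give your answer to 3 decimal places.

Total N = 3+16+4+26+6+41+10 = 106, so the proportions are 0.0283, 0.15094, 0.03774, 0.24528, 0.0566, 0.38679, 0.09434 (working shown to 5 dp, full precision carried).
H' = −Σ pᵢ ln pᵢ = −((-0.10089) + (-0.28541) + (-0.12367) + (-0.34471) + (-0.16255) + (-0.36740) + (-0.22272)) = 1.60735.
With S = 7 species, ln S = 1.94591, so J = 1.60735/1.94591 = 0.82601, i.e. 0.826 to 3 decimal places.

0.826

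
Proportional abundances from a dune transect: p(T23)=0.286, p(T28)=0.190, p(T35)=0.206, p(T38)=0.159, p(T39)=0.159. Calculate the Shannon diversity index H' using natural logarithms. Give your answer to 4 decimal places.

Each pᵢ ln pᵢ term (working shown to 6 dp, full precision carried): 0.286×(-1.251763)=-0.358004, 0.19×(-1.660731)=-0.315539, 0.206×(-1.579879)=-0.325455, 0.159×(-1.838851)=-0.292377, 0.159×(-1.838851)=-0.292377.
Sum = -1.583753, so H' = 1.5838.

1.5838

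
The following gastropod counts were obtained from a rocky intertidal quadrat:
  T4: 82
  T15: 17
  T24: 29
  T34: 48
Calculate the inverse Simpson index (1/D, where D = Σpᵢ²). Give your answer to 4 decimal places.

3.0494

Total N = 82+17+29+48 = 176, so the proportions are 0.4659091, 0.0965909, 0.1647727, 0.2727273 (working shown to 7 dp, full precision carried).
D = 0.4659091² + 0.0965909² + 0.1647727² + 0.2727273² = 0.2170713 + 0.0093298 + 0.0271501 + 0.0743802 = 0.3279313.
So 1/D = 3.049419, i.e. 3.0494 to 4 decimal places.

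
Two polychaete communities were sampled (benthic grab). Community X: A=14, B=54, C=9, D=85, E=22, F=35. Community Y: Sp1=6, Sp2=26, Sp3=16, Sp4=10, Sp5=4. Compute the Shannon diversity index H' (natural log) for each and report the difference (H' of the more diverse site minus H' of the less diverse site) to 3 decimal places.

0.132

Community X: N=219, proportions 0.06393, 0.24658, 0.0411, 0.38813, 0.10046, 0.15982, giving H' = 1.54344 (working shown to 5 dp, full precision carried).
Community Y: N=62, proportions 0.09677, 0.41935, 0.25806, 0.16129, 0.06452, giving H' = 1.41111.
Difference = |1.54344 − 1.41111| = 0.13233, i.e. 0.132 to 3 decimal places.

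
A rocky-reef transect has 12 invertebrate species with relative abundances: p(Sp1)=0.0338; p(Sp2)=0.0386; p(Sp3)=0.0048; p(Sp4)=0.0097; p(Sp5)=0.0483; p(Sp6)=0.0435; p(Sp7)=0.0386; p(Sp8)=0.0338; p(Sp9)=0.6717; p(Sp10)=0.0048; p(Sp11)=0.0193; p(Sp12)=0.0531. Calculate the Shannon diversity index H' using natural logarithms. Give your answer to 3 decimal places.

1.359

Each pᵢ ln pᵢ term (working shown to 5 dp, full precision carried): 0.0338×(-3.38729)=-0.11449, 0.0386×(-3.25450)=-0.12562, 0.0048×(-5.33914)=-0.02563, 0.0097×(-4.63563)=-0.04497, 0.0483×(-3.03032)=-0.14636, 0.0435×(-3.13499)=-0.13637, 0.0386×(-3.25450)=-0.12562, 0.0338×(-3.38729)=-0.11449, 0.6717×(-0.39794)=-0.26730, 0.0048×(-5.33914)=-0.02563, 0.0193×(-3.94765)=-0.07619, 0.0531×(-2.93558)=-0.15588.
Sum = -1.35855, so H' = 1.359.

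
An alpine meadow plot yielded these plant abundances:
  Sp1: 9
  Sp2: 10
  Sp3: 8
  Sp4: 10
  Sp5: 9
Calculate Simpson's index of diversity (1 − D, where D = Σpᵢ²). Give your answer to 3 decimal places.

Total N = 9+10+8+10+9 = 46, so the proportions are 0.19565, 0.21739, 0.17391, 0.21739, 0.19565 (working shown to 5 dp, full precision carried).
D = 0.19565² + 0.21739² + 0.17391² + 0.21739² + 0.19565² = 0.03828 + 0.04726 + 0.03025 + 0.04726 + 0.03828 = 0.20132.
So 1 − D = 0.79868, i.e. 0.799 to 3 decimal places.

0.799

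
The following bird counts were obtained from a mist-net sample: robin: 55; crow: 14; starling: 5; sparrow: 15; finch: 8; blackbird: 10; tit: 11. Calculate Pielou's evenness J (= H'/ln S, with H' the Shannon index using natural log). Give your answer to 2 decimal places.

Total N = 55+14+5+15+8+10+11 = 118, so the proportions are 0.4661, 0.1186, 0.0424, 0.1271, 0.0678, 0.0847, 0.0932 (working shown to 4 dp, full precision carried).
H' = −Σ pᵢ ln pᵢ = −((-0.3558) + (-0.2529) + (-0.1340) + (-0.2622) + (-0.1825) + (-0.2092) + (-0.2212)) = 1.6177.
With S = 7 species, ln S = 1.9459, so J = 1.6177/1.9459 = 0.8313, i.e. 0.83 to 2 decimal places.

0.83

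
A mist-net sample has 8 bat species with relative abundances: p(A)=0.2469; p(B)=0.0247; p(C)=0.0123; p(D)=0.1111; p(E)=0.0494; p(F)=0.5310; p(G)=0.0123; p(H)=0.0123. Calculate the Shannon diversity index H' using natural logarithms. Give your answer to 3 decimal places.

1.328

Each pᵢ ln pᵢ term (working shown to 5 dp, full precision carried): 0.2469×(-1.39877)=-0.34536, 0.0247×(-3.70095)=-0.09141, 0.0123×(-4.39816)=-0.05410, 0.1111×(-2.19732)=-0.24412, 0.0494×(-3.00780)=-0.14859, 0.531×(-0.63299)=-0.33612, 0.0123×(-4.39816)=-0.05410, 0.0123×(-4.39816)=-0.05410.
Sum = -1.32789, so H' = 1.328.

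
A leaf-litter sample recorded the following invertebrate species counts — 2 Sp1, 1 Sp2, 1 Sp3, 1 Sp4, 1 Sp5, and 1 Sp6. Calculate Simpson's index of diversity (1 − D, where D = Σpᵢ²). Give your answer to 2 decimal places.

Total N = 2+1+1+1+1+1 = 7, so the proportions are 0.2857, 0.1429, 0.1429, 0.1429, 0.1429, 0.1429 (working shown to 4 dp, full precision carried).
D = 0.2857² + 0.1429² + 0.1429² + 0.1429² + 0.1429² + 0.1429² = 0.0816 + 0.0204 + 0.0204 + 0.0204 + 0.0204 + 0.0204 = 0.1837.
So 1 − D = 0.8163, i.e. 0.82 to 2 decimal places.

0.82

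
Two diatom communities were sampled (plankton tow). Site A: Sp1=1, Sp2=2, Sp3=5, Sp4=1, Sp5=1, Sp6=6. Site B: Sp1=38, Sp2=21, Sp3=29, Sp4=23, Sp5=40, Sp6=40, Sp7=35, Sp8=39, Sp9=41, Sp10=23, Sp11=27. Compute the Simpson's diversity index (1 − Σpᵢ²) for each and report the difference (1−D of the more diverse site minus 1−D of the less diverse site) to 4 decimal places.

0.1698

Site A: N=16, proportions 0.0625, 0.125, 0.3125, 0.0625, 0.0625, 0.375, giving 1−D = 0.734375 (working shown to 6 dp, full precision carried).
Site B: N=356, proportions 0.106742, 0.058989, 0.081461, 0.064607, 0.11236, 0.11236, 0.098315, 0.109551, 0.115169, 0.064607, 0.075843, giving 1−D = 0.904210.
Difference = |0.734375 − 0.904210| = 0.169835, i.e. 0.1698 to 4 decimal places.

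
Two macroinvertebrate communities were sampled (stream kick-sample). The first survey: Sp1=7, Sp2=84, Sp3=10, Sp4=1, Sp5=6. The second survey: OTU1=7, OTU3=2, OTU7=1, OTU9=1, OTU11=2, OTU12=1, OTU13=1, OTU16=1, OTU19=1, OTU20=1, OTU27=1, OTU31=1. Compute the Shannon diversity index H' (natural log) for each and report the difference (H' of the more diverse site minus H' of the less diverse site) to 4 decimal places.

The first survey: N=108, proportions 0.064815, 0.777778, 0.092593, 0.009259, 0.055556, giving H' = 0.797072 (working shown to 6 dp, full precision carried).
The second survey: N=20, proportions 0.35, 0.1, 0.05, 0.05, 0.1, 0.05, 0.05, 0.05, 0.05, 0.05, 0.05, 0.05, giving H' = 2.176034.
Difference = |0.797072 − 2.176034| = 1.378962, i.e. 1.3790 to 4 decimal places.

1.3790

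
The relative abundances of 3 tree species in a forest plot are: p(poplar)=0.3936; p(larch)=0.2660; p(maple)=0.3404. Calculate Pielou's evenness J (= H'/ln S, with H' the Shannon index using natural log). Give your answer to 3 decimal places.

0.989

H' = −Σ pᵢ ln pᵢ = −((-0.36700) + (-0.35225) + (-0.36683)) = 1.08608 (working shown to 5 dp, full precision carried).
With S = 3 species, ln S = 1.09861, so J = 1.08608/1.09861 = 0.98859, i.e. 0.989 to 3 decimal places.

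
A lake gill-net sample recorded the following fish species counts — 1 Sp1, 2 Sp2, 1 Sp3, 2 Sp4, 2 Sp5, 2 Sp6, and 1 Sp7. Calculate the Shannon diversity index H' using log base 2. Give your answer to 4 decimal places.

2.7322

Total N = 1+2+1+2+2+2+1 = 11, so the proportions are 0.090909, 0.181818, 0.090909, 0.181818, 0.181818, 0.181818, 0.090909 (working shown to 6 dp, full precision carried).
Each pᵢ log₂ pᵢ term: 0.090909×(-3.459432)=-0.314494, 0.181818×(-2.459432)=-0.447169, 0.090909×(-3.459432)=-0.314494, 0.181818×(-2.459432)=-0.447169, 0.181818×(-2.459432)=-0.447169, 0.181818×(-2.459432)=-0.447169, 0.090909×(-3.459432)=-0.314494.
Sum = -2.732159, so H' = 2.7322.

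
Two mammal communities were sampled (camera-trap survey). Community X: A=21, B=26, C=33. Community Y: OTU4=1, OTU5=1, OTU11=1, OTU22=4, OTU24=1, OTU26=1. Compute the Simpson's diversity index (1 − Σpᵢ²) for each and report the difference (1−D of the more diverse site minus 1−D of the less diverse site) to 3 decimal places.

0.085

Community X: N=80, proportions 0.2625, 0.325, 0.4125, giving 1−D = 0.65531 (working shown to 5 dp, full precision carried).
Community Y: N=9, proportions 0.11111, 0.11111, 0.11111, 0.44444, 0.11111, 0.11111, giving 1−D = 0.74074.
Difference = |0.65531 − 0.74074| = 0.08543, i.e. 0.085 to 3 decimal places.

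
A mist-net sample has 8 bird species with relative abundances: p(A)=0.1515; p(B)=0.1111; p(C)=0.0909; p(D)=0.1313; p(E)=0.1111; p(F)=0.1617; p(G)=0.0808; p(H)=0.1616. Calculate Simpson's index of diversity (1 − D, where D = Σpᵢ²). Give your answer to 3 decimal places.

D = 0.1515² + 0.1111² + 0.0909² + 0.1313² + 0.1111² + 0.1617² + 0.0808² + 0.1616² = 0.02295 + 0.01234 + 0.00826 + 0.01724 + 0.01234 + 0.02615 + 0.00653 + 0.02611 = 0.13193 (working shown to 5 dp, full precision carried).
So 1 − D = 0.86807, i.e. 0.868 to 3 decimal places.

0.868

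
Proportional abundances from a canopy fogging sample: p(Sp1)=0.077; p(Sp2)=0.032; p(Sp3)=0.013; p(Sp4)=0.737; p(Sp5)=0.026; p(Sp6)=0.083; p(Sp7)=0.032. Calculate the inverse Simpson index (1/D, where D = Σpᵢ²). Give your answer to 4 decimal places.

D = 0.077² + 0.032² + 0.013² + 0.737² + 0.026² + 0.083² + 0.032² = 0.0059290 + 0.0010240 + 0.0001690 + 0.5431690 + 0.0006760 + 0.0068890 + 0.0010240 = 0.5588800 (working shown to 7 dp, full precision carried).
So 1/D = 1.789293, i.e. 1.7893 to 4 decimal places.

1.7893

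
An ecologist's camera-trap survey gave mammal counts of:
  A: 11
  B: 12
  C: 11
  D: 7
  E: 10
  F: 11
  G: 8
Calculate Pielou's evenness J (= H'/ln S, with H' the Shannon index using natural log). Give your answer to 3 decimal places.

0.992

Total N = 11+12+11+7+10+11+8 = 70, so the proportions are 0.15714, 0.17143, 0.15714, 0.1, 0.14286, 0.15714, 0.11429 (working shown to 5 dp, full precision carried).
H' = −Σ pᵢ ln pᵢ = −((-0.29081) + (-0.30233) + (-0.29081) + (-0.23026) + (-0.27799) + (-0.29081) + (-0.24789)) = 1.93089.
With S = 7 species, ln S = 1.94591, so J = 1.93089/1.94591 = 0.99228, i.e. 0.992 to 3 decimal places.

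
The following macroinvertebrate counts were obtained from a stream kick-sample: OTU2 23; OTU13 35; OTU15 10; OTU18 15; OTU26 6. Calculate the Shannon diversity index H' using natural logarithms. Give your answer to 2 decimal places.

Total N = 23+35+10+15+6 = 89, so the proportions are 0.2584, 0.3933, 0.1124, 0.1685, 0.0674 (working shown to 4 dp, full precision carried).
Each pᵢ ln pᵢ term: 0.2584×(-1.3531)=-0.3497, 0.3933×(-0.9333)=-0.3670, 0.1124×(-2.1861)=-0.2456, 0.1685×(-1.7806)=-0.3001, 0.0674×(-2.6969)=-0.1818.
Sum = -1.4442, so H' = 1.44.

1.44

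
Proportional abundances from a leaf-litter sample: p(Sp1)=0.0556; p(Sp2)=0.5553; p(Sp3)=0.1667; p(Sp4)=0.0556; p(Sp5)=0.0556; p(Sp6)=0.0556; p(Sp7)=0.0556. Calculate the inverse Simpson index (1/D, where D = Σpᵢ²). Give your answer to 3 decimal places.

D = 0.0556² + 0.5553² + 0.1667² + 0.0556² + 0.0556² + 0.0556² + 0.0556² = 0.003091 + 0.308358 + 0.027789 + 0.003091 + 0.003091 + 0.003091 + 0.003091 = 0.351604 (working shown to 6 dp, full precision carried).
So 1/D = 2.84411, i.e. 2.844 to 3 decimal places.

2.844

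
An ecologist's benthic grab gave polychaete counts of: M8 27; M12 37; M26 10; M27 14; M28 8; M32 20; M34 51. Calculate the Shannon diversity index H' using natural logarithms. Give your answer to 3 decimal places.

Total N = 27+37+10+14+8+20+51 = 167, so the proportions are 0.16168, 0.22156, 0.05988, 0.08383, 0.0479, 0.11976, 0.30539 (working shown to 5 dp, full precision carried).
Each pᵢ ln pᵢ term: 0.16168×(-1.82216)=-0.29460, 0.22156×(-1.50708)=-0.33390, 0.05988×(-2.81541)=-0.16859, 0.08383×(-2.47894)=-0.20782, 0.0479×(-3.03855)=-0.14556, 0.11976×(-2.12226)=-0.25416, 0.30539×(-1.18617)=-0.36224.
Sum = -1.76687, so H' = 1.767.

1.767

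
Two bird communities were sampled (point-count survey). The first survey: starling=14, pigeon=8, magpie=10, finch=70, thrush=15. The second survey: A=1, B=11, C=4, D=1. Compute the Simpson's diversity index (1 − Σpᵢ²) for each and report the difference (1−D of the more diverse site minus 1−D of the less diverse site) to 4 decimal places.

The first survey: N=117, proportions 0.119658, 0.068376, 0.08547, 0.598291, 0.128205, giving 1−D = 0.599313 (working shown to 6 dp, full precision carried).
The second survey: N=17, proportions 0.058824, 0.647059, 0.235294, 0.058824, giving 1−D = 0.519031.
Difference = |0.599313 − 0.519031| = 0.080282, i.e. 0.0803 to 4 decimal places.

0.0803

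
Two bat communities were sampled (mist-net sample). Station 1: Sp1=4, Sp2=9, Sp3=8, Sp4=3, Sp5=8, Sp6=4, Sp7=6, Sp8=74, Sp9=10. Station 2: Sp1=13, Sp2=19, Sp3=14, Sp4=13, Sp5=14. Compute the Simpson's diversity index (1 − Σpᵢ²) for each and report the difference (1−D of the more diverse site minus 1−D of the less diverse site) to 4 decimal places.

Station 1: N=126, proportions 0.031746, 0.071429, 0.063492, 0.02381, 0.063492, 0.031746, 0.047619, 0.587302, 0.079365, giving 1−D = 0.630763 (working shown to 6 dp, full precision carried).
Station 2: N=73, proportions 0.178082, 0.260274, 0.191781, 0.178082, 0.191781, giving 1−D = 0.795271.
Difference = |0.630763 − 0.795271| = 0.164508, i.e. 0.1645 to 4 decimal places.

0.1645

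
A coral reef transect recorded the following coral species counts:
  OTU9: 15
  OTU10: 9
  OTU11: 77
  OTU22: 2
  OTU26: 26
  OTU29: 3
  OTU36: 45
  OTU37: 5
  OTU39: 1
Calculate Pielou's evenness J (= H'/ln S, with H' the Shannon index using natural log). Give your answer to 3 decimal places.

Total N = 15+9+77+2+26+3+45+5+1 = 183, so the proportions are 0.08197, 0.04918, 0.42077, 0.01093, 0.14208, 0.01639, 0.2459, 0.02732, 0.00546 (working shown to 5 dp, full precision carried).
H' = −Σ pᵢ ln pᵢ = −((-0.20504) + (-0.14814) + (-0.36425) + (-0.04936) + (-0.27725) + (-0.06739) + (-0.34496) + (-0.09836) + (-0.02847)) = 1.58321.
With S = 9 species, ln S = 2.19722, so J = 1.58321/2.19722 = 0.72055, i.e. 0.721 to 3 decimal places.

0.721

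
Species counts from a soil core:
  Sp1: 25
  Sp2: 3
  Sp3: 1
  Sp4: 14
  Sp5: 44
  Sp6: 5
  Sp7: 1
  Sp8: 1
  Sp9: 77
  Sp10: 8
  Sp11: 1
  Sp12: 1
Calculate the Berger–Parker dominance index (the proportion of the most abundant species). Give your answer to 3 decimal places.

0.425

Total N = 25+3+1+14+44+5+1+1+77+8+1+1 = 181, so the proportions are 0.13812, 0.01657, 0.00552, 0.07735, 0.24309, 0.02762, 0.00552, 0.00552, 0.42541, 0.0442, 0.00552, 0.00552 (working shown to 5 dp, full precision carried).
The largest proportion is 0.42541, i.e. d = 0.425 to 3 decimal places.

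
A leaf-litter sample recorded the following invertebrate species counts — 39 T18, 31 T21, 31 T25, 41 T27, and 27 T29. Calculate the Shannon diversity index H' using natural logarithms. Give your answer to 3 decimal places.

1.597

Total N = 39+31+31+41+27 = 169, so the proportions are 0.23077, 0.18343, 0.18343, 0.2426, 0.15976 (working shown to 5 dp, full precision carried).
Each pᵢ ln pᵢ term: 0.23077×(-1.46634)=-0.33839, 0.18343×(-1.69591)=-0.31108, 0.18343×(-1.69591)=-0.31108, 0.2426×(-1.41633)=-0.34361, 0.15976×(-1.83406)=-0.29302.
Sum = -1.59718, so H' = 1.597.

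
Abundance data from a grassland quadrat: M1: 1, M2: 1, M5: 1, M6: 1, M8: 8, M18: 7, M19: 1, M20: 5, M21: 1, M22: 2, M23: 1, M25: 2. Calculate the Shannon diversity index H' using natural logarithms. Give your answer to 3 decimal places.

Total N = 1+1+1+1+8+7+1+5+1+2+1+2 = 31, so the proportions are 0.03226, 0.03226, 0.03226, 0.03226, 0.25806, 0.22581, 0.03226, 0.16129, 0.03226, 0.06452, 0.03226, 0.06452 (working shown to 5 dp, full precision carried).
Each pᵢ ln pᵢ term: 0.03226×(-3.43399)=-0.11077, 0.03226×(-3.43399)=-0.11077, 0.03226×(-3.43399)=-0.11077, 0.03226×(-3.43399)=-0.11077, 0.25806×(-1.35455)=-0.34956, 0.22581×(-1.48808)=-0.33602, 0.03226×(-3.43399)=-0.11077, 0.16129×(-1.82455)=-0.29428, 0.03226×(-3.43399)=-0.11077, 0.06452×(-2.74084)=-0.17683, 0.03226×(-3.43399)=-0.11077, 0.06452×(-2.74084)=-0.17683.
Sum = -2.10893, so H' = 2.109.

2.109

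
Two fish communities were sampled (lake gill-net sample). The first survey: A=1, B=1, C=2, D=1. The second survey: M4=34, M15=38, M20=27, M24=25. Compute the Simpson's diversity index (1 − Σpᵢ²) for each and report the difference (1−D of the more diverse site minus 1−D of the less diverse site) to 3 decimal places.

0.023

The first survey: N=5, proportions 0.2, 0.2, 0.4, 0.2, giving 1−D = 0.72000 (working shown to 5 dp, full precision carried).
The second survey: N=124, proportions 0.27419, 0.30645, 0.21774, 0.20161, giving 1−D = 0.74285.
Difference = |0.72000 − 0.74285| = 0.02285, i.e. 0.023 to 3 decimal places.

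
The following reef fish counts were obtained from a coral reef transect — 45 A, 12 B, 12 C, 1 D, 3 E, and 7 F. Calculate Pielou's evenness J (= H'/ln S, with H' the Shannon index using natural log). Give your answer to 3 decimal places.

Total N = 45+12+12+1+3+7 = 80, so the proportions are 0.5625, 0.15, 0.15, 0.0125, 0.0375, 0.0875 (working shown to 5 dp, full precision carried).
H' = −Σ pᵢ ln pᵢ = −((-0.32364) + (-0.28457) + (-0.28457) + (-0.05478) + (-0.12313) + (-0.21316)) = 1.28384.
With S = 6 species, ln S = 1.79176, so J = 1.28384/1.79176 = 0.71653, i.e. 0.717 to 3 decimal places.

0.717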